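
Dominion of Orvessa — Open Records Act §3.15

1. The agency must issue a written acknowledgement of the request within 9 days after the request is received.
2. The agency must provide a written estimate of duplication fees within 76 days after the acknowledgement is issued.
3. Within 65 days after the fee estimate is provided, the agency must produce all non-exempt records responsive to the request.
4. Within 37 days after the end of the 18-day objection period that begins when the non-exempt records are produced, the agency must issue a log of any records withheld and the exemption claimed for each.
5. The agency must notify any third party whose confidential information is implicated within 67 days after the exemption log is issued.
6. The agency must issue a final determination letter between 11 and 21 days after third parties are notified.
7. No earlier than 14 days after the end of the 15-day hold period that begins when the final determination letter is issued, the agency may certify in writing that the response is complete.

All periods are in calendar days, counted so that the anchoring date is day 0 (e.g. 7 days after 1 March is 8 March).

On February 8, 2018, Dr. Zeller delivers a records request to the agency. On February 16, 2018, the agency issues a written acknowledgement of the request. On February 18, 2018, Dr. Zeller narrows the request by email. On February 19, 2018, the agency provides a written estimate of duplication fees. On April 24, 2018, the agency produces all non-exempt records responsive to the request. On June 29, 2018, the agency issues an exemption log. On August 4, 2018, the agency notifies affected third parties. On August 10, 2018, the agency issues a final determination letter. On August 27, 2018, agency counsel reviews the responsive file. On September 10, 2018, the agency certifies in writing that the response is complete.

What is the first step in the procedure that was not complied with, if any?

Step 4

Step 1: 9 days after February 8, 2018 (when the request is received) is February 17, 2018; done February 16, 2018 — timely.
Step 2: 76 days after February 16, 2018 (when the acknowledgement is issued) is May 3, 2018; completed February 19, 2018, before the deadline.
Step 3: 65 days after February 19, 2018 (when the fee estimate is provided) is April 25, 2018; April 24, 2018 is within that limit.
Step 4: 37 days after May 12, 2018 (end of the 18-day objection period, which began when the non-exempt records are produced on April 24, 2018) is June 18, 2018; not done until June 29, 2018, 11 days after the deadline.
That is the first point of non-compliance.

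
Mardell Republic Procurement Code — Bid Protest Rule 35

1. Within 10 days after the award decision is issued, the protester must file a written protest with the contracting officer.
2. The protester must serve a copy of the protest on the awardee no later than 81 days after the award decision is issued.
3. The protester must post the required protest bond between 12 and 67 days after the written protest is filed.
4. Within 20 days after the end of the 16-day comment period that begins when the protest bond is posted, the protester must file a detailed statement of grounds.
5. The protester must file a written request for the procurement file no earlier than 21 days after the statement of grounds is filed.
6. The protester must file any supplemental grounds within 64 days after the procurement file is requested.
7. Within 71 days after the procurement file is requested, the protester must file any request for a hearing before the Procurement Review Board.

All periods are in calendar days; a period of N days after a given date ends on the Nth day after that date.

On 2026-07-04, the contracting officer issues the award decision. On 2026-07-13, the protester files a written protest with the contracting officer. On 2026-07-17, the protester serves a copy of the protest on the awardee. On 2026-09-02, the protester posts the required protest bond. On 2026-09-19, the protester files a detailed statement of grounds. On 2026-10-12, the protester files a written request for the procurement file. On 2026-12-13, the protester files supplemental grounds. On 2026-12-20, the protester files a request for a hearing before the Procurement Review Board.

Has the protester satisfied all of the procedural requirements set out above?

Yes

Step 1: 10 days after 2026-07-04 (when the award decision is issued) is 2026-07-14; done 2026-07-13 — timely.
Step 2: 81 days after 2026-07-04 (when the award decision is issued) is 2026-09-23; 2026-07-17 is within that limit.
Step 3: the window is 12–67 days after 2026-07-13 (when the written protest is filed), so 2026-07-25 through 2026-09-18; done 2026-09-02 — within the window.
Step 4: 20 days after 2026-09-18 (end of the 16-day comment period, which began when the protest bond is posted on 2026-09-02) is 2026-10-08; done 2026-09-19 — timely.
Step 5: the earliest permitted date is 21 days after 2026-09-19 (when the statement of grounds is filed), i.e. 2026-10-10; done 2026-10-12 — permitted.
Step 6: 64 days after 2026-10-12 (when the procurement file is requested) is 2026-12-15; completed 2026-12-13, before the deadline.
Step 7: 71 days after 2026-10-12 (when the procurement file is requested) is 2026-12-22; done 2026-12-20 — timely.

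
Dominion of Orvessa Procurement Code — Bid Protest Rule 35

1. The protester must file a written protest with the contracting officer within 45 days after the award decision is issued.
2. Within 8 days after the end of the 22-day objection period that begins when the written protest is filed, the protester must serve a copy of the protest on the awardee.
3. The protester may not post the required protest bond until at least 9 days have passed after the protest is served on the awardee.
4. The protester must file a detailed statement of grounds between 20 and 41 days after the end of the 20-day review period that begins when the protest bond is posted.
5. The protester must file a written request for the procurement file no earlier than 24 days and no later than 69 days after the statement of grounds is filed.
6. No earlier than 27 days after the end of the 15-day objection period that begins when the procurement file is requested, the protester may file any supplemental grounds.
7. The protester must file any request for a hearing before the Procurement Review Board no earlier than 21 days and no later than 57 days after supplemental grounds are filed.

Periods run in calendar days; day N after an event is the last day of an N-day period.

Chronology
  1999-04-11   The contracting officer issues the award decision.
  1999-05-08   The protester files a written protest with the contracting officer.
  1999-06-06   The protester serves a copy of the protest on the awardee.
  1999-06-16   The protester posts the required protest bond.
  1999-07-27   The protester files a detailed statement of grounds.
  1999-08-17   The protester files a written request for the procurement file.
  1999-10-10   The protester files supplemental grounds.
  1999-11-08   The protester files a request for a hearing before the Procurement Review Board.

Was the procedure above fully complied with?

No

(1) due by 1999-04-11 + 45 days = 1999-05-26; completed 1999-05-08, before the deadline.
(2) due by 1999-05-30 + 8 days = 1999-06-07; done 1999-06-06 — timely.
(3) permitted from 1999-06-06 + 9 days = 1999-06-15 onward; done 1999-06-16, after the minimum wait.
(4) the permitted window runs from 1999-07-06 + 20 = 1999-07-26 to 1999-07-06 + 41 = 1999-08-16; done 1999-07-27, which is between those dates.
(5) the permitted window runs from 1999-07-27 + 24 = 1999-08-20 to 1999-07-27 + 69 = 1999-10-04; done 1999-08-17 — 3 days before the window opened.
Later steps need not be reached.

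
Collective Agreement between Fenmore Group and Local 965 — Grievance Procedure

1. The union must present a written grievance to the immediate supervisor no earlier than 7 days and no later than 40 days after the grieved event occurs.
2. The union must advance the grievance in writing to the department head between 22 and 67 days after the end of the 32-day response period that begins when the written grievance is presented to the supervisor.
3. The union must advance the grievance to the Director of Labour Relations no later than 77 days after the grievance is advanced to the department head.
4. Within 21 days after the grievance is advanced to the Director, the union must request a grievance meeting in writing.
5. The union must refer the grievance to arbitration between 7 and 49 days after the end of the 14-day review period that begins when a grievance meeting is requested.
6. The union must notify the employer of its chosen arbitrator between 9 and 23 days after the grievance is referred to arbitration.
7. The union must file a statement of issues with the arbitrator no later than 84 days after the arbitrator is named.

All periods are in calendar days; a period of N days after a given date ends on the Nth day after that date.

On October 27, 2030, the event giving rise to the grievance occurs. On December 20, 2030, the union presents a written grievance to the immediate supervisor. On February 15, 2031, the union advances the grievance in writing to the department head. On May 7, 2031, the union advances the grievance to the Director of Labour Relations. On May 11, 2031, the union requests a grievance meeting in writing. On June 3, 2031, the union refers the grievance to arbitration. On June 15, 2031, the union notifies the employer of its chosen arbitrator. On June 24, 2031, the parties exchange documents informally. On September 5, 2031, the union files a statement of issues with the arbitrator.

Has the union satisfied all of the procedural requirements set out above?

No

Step 1: the window is 7–40 days after October 27, 2030 (when the grieved event occurs), so November 3, 2030 through December 6, 2030; December 20, 2030 is 14 days past the end of the window.
That is the first point of non-compliance.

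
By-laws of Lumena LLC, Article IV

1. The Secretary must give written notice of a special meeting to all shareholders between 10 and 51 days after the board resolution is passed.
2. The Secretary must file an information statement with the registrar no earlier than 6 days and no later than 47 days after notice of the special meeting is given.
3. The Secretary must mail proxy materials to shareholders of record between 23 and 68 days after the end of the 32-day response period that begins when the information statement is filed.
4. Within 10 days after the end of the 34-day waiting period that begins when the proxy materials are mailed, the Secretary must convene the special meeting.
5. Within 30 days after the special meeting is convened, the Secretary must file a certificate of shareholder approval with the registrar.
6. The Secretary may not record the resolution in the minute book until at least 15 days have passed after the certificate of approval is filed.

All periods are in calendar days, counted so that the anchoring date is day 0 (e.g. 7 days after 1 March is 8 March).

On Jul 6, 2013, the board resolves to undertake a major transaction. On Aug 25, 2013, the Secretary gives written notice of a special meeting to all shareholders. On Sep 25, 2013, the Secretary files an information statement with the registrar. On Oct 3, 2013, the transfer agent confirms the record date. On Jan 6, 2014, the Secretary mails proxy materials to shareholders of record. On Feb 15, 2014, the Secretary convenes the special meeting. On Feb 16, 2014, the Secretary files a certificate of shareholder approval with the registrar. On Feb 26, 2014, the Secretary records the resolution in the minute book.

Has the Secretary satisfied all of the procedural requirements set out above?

Step 1 — 10 and 51 days from Jul 6, 2013 (when the board resolution is passed) are Jul 16, 2013 and Aug 26, 2013 respectively; done Aug 25, 2013 — within the window.
Step 2 — 6 and 47 days from Aug 25, 2013 (when notice of the special meeting is given) are Aug 31, 2013 and Oct 11, 2013 respectively; done Sep 25, 2013 — within the window.
Step 3 — 23 and 68 days from Oct 27, 2013 (end of the 32-day response period, which began when the information statement is filed on Sep 25, 2013) are Nov 19, 2013 and Jan 3, 2014 respectively; Jan 6, 2014 is 3 days past the end of the window.

No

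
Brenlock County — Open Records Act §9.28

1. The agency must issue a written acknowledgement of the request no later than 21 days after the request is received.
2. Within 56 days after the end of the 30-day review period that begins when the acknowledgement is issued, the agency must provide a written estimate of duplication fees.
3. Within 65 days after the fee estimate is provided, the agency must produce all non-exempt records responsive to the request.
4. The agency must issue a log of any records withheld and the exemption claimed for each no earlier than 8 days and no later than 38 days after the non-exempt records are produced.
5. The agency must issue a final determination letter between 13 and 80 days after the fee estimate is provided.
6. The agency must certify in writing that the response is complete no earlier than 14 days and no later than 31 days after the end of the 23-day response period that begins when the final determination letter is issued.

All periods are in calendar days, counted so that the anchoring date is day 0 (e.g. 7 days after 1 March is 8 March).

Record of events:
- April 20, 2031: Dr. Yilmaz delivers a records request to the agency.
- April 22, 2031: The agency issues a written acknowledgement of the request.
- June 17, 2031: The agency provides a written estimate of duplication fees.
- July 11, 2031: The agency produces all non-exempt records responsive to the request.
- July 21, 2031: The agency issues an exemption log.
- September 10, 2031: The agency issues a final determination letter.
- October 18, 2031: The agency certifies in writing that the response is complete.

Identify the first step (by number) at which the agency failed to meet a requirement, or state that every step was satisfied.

(1) due by April 20, 2031 + 21 days = May 11, 2031; April 22, 2031 is within that limit.
(2) due by May 22, 2031 + 56 days = July 17, 2031; completed June 17, 2031, before the deadline.
(3) due by June 17, 2031 + 65 days = August 21, 2031; completed July 11, 2031, before the deadline.
(4) the permitted window runs from July 11, 2031 + 8 = July 19, 2031 to July 11, 2031 + 38 = August 18, 2031; done July 21, 2031, which is between those dates.
(5) the permitted window runs from June 17, 2031 + 13 = June 30, 2031 to June 17, 2031 + 80 = September 5, 2031; September 10, 2031 is 5 days past the end of the window.
No need to go further; step 5 was not satisfied.

Step 5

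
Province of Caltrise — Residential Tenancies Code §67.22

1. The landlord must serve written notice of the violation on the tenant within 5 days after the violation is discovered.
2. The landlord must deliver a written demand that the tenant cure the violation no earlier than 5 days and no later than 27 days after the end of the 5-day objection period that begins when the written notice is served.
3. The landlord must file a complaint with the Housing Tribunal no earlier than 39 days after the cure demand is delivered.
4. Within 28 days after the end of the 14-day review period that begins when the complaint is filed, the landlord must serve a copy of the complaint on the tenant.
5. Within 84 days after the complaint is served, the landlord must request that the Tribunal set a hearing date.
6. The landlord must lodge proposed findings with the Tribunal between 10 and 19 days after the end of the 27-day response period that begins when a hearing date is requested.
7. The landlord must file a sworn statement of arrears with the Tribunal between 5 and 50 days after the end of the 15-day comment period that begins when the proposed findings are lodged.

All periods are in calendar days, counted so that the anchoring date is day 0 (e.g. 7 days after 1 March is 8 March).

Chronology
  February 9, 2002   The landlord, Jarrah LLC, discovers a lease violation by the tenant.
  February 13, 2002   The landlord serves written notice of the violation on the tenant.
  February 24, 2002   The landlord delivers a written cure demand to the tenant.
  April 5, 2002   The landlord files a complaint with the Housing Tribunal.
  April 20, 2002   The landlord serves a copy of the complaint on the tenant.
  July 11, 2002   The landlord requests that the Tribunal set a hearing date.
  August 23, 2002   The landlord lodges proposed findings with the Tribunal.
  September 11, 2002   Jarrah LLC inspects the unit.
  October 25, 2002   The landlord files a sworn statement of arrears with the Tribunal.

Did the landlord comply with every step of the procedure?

Yes

Step 1: 5 days after February 9, 2002 (when the violation is discovered) is February 14, 2002; done February 13, 2002 — timely.
Step 2: the window is 5–27 days after February 18, 2002 (end of the 5-day objection period, which began when the written notice is served on February 13, 2002), so February 23, 2002 through March 17, 2002; done February 24, 2002, which is between those dates.
Step 3: the earliest permitted date is 39 days after February 24, 2002 (when the cure demand is delivered), i.e. April 4, 2002; done April 5, 2002 — permitted.
Step 4: 28 days after April 19, 2002 (end of the 14-day review period, which began when the complaint is filed on April 5, 2002) is May 17, 2002; April 20, 2002 is within that limit.
Step 5: 84 days after April 20, 2002 (when the complaint is served) is July 13, 2002; July 11, 2002 is within that limit.
Step 6: the window is 10–19 days after August 7, 2002 (end of the 27-day response period, which began when a hearing date is requested on July 11, 2002), so August 17, 2002 through August 26, 2002; done August 23, 2002, which is between those dates.
Step 7: the window is 5–50 days after September 7, 2002 (end of the 15-day comment period, which began when the proposed findings are lodged on August 23, 2002), so September 12, 2002 through October 27, 2002; done October 25, 2002, which is between those dates.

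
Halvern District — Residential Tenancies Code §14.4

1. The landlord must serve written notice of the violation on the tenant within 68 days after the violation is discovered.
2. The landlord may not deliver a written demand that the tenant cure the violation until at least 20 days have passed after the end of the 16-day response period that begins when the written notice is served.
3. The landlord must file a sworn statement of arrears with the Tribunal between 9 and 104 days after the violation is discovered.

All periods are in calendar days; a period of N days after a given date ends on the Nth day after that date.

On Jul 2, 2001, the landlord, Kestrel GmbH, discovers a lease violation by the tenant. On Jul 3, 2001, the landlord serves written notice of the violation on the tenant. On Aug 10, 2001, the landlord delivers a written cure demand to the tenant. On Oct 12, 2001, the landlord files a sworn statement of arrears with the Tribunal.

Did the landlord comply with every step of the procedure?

Step 1 — counting 68 days from Jul 2, 2001 (when the violation is discovered) gives a deadline of Sep 8, 2001; completed Jul 3, 2001, before the deadline.
Step 2 — must wait 20 days from Jul 19, 2001 (end of the 16-day response period, which began when the written notice is served on Jul 3, 2001), so not before Aug 8, 2001; done Aug 10, 2001 — permitted.
Step 3 — 9 and 104 days from Jul 2, 2001 (when the violation is discovered) are Jul 11, 2001 and Oct 14, 2001 respectively; done Oct 12, 2001, which is between those dates.

Yes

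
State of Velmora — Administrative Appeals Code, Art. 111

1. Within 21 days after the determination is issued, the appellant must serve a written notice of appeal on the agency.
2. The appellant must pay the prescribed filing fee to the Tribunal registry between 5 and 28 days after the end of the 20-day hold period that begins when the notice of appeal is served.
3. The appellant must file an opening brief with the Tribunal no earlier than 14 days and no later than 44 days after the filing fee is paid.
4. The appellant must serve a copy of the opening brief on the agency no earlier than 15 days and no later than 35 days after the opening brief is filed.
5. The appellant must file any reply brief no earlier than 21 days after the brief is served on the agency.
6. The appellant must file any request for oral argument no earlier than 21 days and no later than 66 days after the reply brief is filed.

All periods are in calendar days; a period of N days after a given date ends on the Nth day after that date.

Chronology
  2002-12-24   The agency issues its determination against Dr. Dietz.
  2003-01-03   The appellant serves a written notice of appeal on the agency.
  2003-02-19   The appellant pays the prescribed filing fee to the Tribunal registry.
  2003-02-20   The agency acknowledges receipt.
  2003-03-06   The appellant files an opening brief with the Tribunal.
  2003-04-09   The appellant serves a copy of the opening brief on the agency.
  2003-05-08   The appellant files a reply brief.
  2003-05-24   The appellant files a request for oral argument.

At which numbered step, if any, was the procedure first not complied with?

(1) due by 2002-12-24 + 21 days = 2003-01-14; completed 2003-01-03, before the deadline.
(2) the permitted window runs from 2003-01-23 + 5 = 2003-01-28 to 2003-01-23 + 28 = 2003-02-20; done 2003-02-19, which is between those dates.
(3) the permitted window runs from 2003-02-19 + 14 = 2003-03-05 to 2003-02-19 + 44 = 2003-04-04; 2003-03-06 falls inside that range.
(4) the permitted window runs from 2003-03-06 + 15 = 2003-03-21 to 2003-03-06 + 35 = 2003-04-10; done 2003-04-09 — within the window.
(5) permitted from 2003-04-09 + 21 days = 2003-04-30 onward; done 2003-05-08, after the minimum wait.
(6) the permitted window runs from 2003-05-08 + 21 = 2003-05-29 to 2003-05-08 + 66 = 2003-07-13; done 2003-05-24 — 5 days before the window opened.
Later steps need not be reached.

Step 6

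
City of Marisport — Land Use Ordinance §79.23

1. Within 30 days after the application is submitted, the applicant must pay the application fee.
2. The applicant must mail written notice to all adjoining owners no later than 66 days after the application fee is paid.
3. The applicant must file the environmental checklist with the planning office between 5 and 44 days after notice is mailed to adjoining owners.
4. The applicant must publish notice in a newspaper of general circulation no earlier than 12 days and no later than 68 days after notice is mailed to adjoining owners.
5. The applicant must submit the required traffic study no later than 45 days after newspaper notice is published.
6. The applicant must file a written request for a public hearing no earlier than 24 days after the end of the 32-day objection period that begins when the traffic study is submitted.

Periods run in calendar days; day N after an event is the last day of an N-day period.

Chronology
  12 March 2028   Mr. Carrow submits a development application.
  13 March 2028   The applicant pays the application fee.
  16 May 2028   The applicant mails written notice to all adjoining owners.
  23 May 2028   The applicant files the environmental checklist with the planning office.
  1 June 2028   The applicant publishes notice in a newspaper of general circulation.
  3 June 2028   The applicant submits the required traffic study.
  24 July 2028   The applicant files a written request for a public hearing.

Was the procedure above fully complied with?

No

Step 1: 30 days after 12 March 2028 (when the application is submitted) is 11 April 2028; done 13 March 2028 — timely.
Step 2: 66 days after 13 March 2028 (when the application fee is paid) is 18 May 2028; done 16 May 2028 — timely.
Step 3: the window is 5–44 days after 16 May 2028 (when notice is mailed to adjoining owners), so 21 May 2028 through 29 June 2028; done 23 May 2028, which is between those dates.
Step 4: the window is 12–68 days after 16 May 2028 (when notice is mailed to adjoining owners), so 28 May 2028 through 23 July 2028; done 1 June 2028, which is between those dates.
Step 5: 45 days after 1 June 2028 (when newspaper notice is published) is 16 July 2028; 3 June 2028 is within that limit.
Step 6: the earliest permitted date is 24 days after 5 July 2028 (end of the 32-day objection period, which began when the traffic study is submitted on 3 June 2028), i.e. 29 July 2028; done 24 July 2028 — 5 days too early.
No need to go further; step 6 was not satisfied.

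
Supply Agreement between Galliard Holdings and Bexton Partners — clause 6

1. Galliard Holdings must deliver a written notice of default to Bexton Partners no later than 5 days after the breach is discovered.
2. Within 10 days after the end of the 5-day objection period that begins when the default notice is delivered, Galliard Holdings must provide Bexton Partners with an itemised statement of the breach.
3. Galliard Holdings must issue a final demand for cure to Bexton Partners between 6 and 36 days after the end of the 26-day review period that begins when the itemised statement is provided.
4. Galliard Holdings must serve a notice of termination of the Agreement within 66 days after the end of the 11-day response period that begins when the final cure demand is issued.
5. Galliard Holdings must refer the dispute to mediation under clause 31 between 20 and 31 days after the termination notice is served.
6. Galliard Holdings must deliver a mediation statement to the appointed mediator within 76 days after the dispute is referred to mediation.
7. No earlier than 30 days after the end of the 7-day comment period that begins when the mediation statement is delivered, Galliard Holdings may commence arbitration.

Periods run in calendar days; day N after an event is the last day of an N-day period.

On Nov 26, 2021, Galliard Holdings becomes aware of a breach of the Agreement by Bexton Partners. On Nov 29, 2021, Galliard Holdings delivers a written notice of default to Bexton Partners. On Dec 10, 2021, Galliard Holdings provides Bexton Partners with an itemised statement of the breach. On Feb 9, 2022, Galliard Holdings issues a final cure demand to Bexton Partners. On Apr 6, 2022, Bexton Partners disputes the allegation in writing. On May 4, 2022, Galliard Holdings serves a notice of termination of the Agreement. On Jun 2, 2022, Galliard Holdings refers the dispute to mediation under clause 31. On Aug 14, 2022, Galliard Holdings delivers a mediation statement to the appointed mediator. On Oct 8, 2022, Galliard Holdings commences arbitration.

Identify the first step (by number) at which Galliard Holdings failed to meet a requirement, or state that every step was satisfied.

Step 1: 5 days after Nov 26, 2021 (when the breach is discovered) is Dec 1, 2021; done Nov 29, 2021 — timely.
Step 2: 10 days after Dec 4, 2021 (end of the 5-day objection period, which began when the default notice is delivered on Nov 29, 2021) is Dec 14, 2021; Dec 10, 2021 is within that limit.
Step 3: the window is 6–36 days after Jan 5, 2022 (end of the 26-day review period, which began when the itemised statement is provided on Dec 10, 2021), so Jan 11, 2022 through Feb 10, 2022; Feb 9, 2022 falls inside that range.
Step 4: 66 days after Feb 20, 2022 (end of the 11-day response period, which began when the final cure demand is issued on Feb 9, 2022) is Apr 27, 2022; done May 4, 2022 — 7 days late.

Step 4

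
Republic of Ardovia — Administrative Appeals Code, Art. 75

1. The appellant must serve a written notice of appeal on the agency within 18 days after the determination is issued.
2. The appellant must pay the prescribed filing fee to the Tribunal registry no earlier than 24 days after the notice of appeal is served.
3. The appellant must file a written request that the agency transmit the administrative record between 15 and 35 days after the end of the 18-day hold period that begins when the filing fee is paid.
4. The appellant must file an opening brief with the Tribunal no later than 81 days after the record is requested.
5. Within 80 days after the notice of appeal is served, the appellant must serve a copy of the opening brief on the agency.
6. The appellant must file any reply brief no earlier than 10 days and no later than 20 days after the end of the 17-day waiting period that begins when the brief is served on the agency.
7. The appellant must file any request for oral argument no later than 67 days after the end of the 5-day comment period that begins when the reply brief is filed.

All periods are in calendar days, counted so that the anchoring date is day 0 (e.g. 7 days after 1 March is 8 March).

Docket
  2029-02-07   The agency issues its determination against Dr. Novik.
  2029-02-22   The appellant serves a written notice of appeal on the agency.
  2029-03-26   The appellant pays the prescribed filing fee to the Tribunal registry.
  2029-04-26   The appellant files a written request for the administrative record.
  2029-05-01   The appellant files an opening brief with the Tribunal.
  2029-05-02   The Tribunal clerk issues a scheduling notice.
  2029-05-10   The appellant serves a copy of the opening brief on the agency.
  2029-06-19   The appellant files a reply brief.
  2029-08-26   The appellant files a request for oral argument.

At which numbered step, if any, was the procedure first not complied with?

Step 1: 18 days after 2029-02-07 (when the determination is issued) is 2029-02-25; 2029-02-22 is within that limit.
Step 2: the earliest permitted date is 24 days after 2029-02-22 (when the notice of appeal is served), i.e. 2029-03-18; done 2029-03-26, after the minimum wait.
Step 3: the window is 15–35 days after 2029-04-13 (end of the 18-day hold period, which began when the filing fee is paid on 2029-03-26), so 2029-04-28 through 2029-05-18; 2029-04-26 is 2 days too early.
No need to go further; step 3 was not satisfied.

Step 3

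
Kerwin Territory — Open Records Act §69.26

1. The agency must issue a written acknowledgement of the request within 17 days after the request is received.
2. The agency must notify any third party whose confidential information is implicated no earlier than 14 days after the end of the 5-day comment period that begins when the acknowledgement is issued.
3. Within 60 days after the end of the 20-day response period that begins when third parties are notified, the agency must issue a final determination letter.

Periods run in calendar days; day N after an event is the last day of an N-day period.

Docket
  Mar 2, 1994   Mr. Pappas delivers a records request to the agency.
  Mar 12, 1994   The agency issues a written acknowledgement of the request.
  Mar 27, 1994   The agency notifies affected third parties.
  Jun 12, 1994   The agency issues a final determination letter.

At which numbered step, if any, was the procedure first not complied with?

Step 1 — counting 17 days from Mar 2, 1994 (when the request is received) gives a deadline of Mar 19, 1994; completed Mar 12, 1994, before the deadline.
Step 2 — must wait 14 days from Mar 17, 1994 (end of the 5-day comment period, which began when the acknowledgement is issued on Mar 12, 1994), so not before Mar 31, 1994; done Mar 27, 1994 — 4 days too early.
No need to go further; step 2 was not satisfied.

Step 2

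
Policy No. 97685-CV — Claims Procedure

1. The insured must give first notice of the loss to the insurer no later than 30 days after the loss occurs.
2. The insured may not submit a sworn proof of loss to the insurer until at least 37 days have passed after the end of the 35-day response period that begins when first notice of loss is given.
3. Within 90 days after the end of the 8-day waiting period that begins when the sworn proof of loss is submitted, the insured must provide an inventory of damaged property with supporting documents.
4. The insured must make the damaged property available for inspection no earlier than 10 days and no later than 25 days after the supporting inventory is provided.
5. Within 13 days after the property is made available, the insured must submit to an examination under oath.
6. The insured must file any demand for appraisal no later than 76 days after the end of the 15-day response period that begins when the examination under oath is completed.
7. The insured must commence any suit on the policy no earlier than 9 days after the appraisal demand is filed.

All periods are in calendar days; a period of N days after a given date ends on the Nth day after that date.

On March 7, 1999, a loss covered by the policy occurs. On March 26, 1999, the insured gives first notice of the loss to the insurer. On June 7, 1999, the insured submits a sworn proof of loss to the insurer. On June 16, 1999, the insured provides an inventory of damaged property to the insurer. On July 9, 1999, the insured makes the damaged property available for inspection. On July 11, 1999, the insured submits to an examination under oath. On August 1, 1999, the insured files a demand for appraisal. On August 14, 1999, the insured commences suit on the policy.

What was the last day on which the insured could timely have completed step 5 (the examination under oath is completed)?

July 22, 1999

Step 5 runs from July 9, 1999, when the property is made available. 13 days after July 9, 1999 is July 22, 1999.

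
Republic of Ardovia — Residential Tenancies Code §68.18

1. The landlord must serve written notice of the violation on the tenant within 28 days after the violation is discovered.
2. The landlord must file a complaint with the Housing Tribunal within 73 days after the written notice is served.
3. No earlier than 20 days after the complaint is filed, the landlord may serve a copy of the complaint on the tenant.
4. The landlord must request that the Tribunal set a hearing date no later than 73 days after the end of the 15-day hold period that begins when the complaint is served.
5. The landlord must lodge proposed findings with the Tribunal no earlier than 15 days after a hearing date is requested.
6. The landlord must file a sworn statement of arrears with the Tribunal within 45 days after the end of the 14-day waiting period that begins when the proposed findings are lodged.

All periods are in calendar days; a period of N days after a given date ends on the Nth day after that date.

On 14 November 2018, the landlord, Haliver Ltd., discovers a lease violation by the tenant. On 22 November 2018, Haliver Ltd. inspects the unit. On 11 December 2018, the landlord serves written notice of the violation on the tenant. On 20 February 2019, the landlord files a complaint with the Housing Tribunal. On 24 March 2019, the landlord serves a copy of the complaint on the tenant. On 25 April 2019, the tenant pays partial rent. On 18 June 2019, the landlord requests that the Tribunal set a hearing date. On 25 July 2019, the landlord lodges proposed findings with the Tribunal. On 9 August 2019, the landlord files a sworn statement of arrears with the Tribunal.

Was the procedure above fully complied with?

Step 1 — counting 28 days from 14 November 2018 (when the violation is discovered) gives a deadline of 12 December 2018; completed 11 December 2018, before the deadline.
Step 2 — counting 73 days from 11 December 2018 (when the written notice is served) gives a deadline of 22 February 2019; completed 20 February 2019, before the deadline.
Step 3 — must wait 20 days from 20 February 2019 (when the complaint is filed), so not before 12 March 2019; 24 March 2019 is on or after that date.
Step 4 — counting 73 days from 8 April 2019 (end of the 15-day hold period, which began when the complaint is served on 24 March 2019) gives a deadline of 20 June 2019; completed 18 June 2019, before the deadline.
Step 5 — must wait 15 days from 18 June 2019 (when a hearing date is requested), so not before 3 July 2019; 25 July 2019 is on or after that date.
Step 6 — counting 45 days from 8 August 2019 (end of the 14-day waiting period, which began when the proposed findings are lodged on 25 July 2019) gives a deadline of 22 September 2019; completed 9 August 2019, before the deadline.

Yes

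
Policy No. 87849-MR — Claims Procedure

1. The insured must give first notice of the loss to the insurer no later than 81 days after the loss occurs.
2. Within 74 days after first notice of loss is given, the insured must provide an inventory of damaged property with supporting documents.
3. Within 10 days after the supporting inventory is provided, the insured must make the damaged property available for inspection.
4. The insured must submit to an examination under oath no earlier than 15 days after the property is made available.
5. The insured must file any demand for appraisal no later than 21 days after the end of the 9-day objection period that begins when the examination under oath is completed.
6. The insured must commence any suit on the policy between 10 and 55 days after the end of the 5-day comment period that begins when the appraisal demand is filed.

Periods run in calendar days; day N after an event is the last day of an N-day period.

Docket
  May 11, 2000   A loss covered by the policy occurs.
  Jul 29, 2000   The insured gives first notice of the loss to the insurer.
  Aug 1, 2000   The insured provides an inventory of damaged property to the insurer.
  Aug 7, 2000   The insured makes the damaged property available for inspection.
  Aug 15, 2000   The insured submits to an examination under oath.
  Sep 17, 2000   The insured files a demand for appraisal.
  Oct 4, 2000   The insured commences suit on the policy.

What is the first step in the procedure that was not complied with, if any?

Step 4

(1) due by May 11, 2000 + 81 days = Jul 31, 2000; Jul 29, 2000 is within that limit.
(2) due by Jul 29, 2000 + 74 days = Oct 11, 2000; done Aug 1, 2000 — timely.
(3) due by Aug 1, 2000 + 10 days = Aug 11, 2000; done Aug 7, 2000 — timely.
(4) permitted from Aug 7, 2000 + 15 days = Aug 22, 2000 onward; done Aug 15, 2000 — 7 days too early.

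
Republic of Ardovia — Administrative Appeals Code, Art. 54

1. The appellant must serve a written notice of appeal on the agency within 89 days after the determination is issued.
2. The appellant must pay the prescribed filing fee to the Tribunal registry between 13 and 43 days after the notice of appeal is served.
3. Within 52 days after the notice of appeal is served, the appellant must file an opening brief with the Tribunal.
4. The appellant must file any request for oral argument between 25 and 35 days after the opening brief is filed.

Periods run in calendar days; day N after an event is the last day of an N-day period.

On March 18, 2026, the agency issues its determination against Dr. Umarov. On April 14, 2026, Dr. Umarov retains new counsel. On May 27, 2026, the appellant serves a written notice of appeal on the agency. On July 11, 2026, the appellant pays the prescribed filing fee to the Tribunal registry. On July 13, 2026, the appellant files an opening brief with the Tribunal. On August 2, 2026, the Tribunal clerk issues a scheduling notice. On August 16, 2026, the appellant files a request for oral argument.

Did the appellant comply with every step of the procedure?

No

(1) due by March 18, 2026 + 89 days = June 15, 2026; completed May 27, 2026, before the deadline.
(2) the permitted window runs from May 27, 2026 + 13 = June 9, 2026 to May 27, 2026 + 43 = July 9, 2026; done July 11, 2026 — 2 days after the window closed.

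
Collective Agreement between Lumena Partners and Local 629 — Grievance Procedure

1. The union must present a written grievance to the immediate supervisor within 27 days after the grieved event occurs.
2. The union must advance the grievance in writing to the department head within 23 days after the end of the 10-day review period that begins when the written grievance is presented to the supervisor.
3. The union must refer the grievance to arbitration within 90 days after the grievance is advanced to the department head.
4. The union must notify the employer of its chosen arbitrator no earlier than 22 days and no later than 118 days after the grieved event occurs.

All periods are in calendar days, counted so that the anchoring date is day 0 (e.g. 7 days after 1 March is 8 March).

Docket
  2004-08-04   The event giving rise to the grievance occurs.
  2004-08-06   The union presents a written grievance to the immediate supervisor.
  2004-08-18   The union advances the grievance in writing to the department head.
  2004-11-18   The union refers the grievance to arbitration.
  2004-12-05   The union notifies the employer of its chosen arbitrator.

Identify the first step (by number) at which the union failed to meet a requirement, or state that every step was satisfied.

Step 3

Step 1: 27 days after 2004-08-04 (when the grieved event occurs) is 2004-08-31; done 2004-08-06 — timely.
Step 2: 23 days after 2004-08-16 (end of the 10-day review period, which began when the written grievance is presented to the supervisor on 2004-08-06) is 2004-09-08; done 2004-08-18 — timely.
Step 3: 90 days after 2004-08-18 (when the grievance is advanced to the department head) is 2004-11-16; done 2004-11-18 — 2 days late.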